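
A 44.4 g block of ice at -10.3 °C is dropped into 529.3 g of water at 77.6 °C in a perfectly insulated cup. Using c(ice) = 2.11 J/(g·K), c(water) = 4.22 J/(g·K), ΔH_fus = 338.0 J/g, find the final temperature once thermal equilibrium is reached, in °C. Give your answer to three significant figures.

T_f = 65.0 °C

Heat to bring ice to 0 °C and melt it: q₁ = 44.4×2.11×10.3 + 44.4×338.0 = 15972 J
Heat the water can supply cooling to 0 °C: 529.3×4.22×77.6 = 173331 J > q₁, so all ice melts.
Energy balance: 529.3×4.22×(77.6 − T) = 15972 + 44.4×4.22×(T − 0)
2233.646(77.6 − T) = 15972 + 187.368 T
173331 − 15972 = 2421.014 T
T = 157359 / 2421.014 = 65.00 °C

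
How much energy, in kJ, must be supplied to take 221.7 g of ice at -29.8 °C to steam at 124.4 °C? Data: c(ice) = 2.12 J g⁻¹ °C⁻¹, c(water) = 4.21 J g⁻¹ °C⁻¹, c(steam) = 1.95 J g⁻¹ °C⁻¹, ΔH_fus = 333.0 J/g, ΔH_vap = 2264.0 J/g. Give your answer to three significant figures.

q1 (heat ice -29.8→0.0 °C): 221.7 × 2.12 × 29.8 = 14006 J
q2 (melt at 0 °C): 221.7 × 333.0 = 73826 J
q3 (heat water 0.0→100.0 °C): 221.7 × 4.21 × 100.0 = 93336 J
q4 (vaporize at 100 °C): 221.7 × 2264.0 = 501929 J
q5 (heat steam 100.0→124.4 °C): 221.7 × 1.95 × 24.4 = 10548 J
Total: 14006 + 73826 + 93336 + 501929 + 10548 = 693645 J = 694 kJ

q = 694 kJ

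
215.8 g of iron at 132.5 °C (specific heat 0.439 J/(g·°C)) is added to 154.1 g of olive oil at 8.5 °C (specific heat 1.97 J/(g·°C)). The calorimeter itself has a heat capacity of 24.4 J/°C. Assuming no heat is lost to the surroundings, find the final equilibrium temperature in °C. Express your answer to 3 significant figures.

Heat lost by iron = heat gained by olive oil + calorimeter.
(215.8)(0.439)(132.5 − T) = [(154.1)(1.97) + 24.4](T − 8.5)
94.7362 (132.5 − T) = 327.977 (T − 8.5)
12553 − 94.7362 T = 327.977 T − 2787.8
15340.8 = 422.7132 T
T = 36.29 °C

T_f = 36.3 °C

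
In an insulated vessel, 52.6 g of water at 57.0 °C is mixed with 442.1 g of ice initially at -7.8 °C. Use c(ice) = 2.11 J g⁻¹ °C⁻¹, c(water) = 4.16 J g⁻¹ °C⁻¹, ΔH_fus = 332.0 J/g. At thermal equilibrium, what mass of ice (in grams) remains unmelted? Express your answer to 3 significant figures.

m_ice remaining = 426 g

Heat to warm all ice to 0 °C: 442.1×2.11×7.8 = 7276.1 J
Heat released by water cooling to 0 °C: 52.6×4.16×57.0 = 12473 J
12473 J < 7276.1 + 442.1×332.0 = 154053.3 J, so not all ice melts; final T = 0 °C.
Heat left for melting: 12473 − 7276.1 = 5196.9 J
Mass melted = 5196.9 / 332.0 = 15.65 g
Ice remaining = 442.1 − 15.65 = 426.45 g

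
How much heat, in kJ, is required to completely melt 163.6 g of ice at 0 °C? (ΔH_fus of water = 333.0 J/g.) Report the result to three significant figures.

q = 54.5 kJ

q = m × ΔH_fus = 163.6 × 333.0 = 54480 J = 54.5 kJ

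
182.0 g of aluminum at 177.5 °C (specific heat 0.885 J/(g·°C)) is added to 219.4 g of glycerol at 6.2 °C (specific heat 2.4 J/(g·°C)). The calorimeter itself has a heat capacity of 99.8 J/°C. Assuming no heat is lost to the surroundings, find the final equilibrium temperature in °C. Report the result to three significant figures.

T_f = 41.2 °C

Heat lost by aluminum = heat gained by glycerol + calorimeter.
(182.0)(0.885)(177.5 − T) = [(219.4)(2.4) + 99.8](T − 6.2)
161.07 (177.5 − T) = 626.36 (T − 6.2)
28590 − 161.07 T = 626.36 T − 3883.4
32473.4 = 787.43 T
T = 41.24 °C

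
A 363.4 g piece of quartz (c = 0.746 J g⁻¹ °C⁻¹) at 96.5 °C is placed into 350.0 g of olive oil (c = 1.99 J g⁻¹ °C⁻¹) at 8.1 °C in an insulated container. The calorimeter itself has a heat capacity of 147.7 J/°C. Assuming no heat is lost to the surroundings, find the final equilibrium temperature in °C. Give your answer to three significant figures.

Heat lost by quartz = heat gained by olive oil + calorimeter.
(363.4)(0.746)(96.5 − T) = [(350.0)(1.99) + 147.7](T − 8.1)
271.0964 (96.5 − T) = 844.2 (T − 8.1)
26161 − 271.0964 T = 844.2 T − 6838.0
32999.0 = 1115.2964 T
T = 29.59 °C

T_f = 29.6 °C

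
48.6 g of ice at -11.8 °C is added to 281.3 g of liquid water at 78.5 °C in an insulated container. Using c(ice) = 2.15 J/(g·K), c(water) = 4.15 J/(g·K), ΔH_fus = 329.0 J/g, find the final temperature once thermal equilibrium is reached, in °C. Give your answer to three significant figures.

T_f = 54.4 °C

Heat to bring ice to 0 °C and melt it: q₁ = 48.6×2.15×11.8 + 48.6×329.0 = 17222 J
Heat the water can supply cooling to 0 °C: 281.3×4.15×78.5 = 91640.5 J > q₁, so all ice melts.
Energy balance: 281.3×4.15×(78.5 − T) = 17222 + 48.6×4.15×(T − 0)
1167.395(78.5 − T) = 17222 + 201.69 T
91640.5 − 17222 = 1369.085 T
T = 74418.5 / 1369.085 = 54.36 °C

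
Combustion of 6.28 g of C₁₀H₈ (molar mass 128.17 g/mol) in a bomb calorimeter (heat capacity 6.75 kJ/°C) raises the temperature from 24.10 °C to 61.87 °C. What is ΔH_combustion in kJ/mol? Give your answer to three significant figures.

ΔH = -5200 kJ/mol

ΔT = 61.87 − 24.10 = 37.77 °C
q_cal = C_cal × ΔT = 6.75 × 37.77 = 254.9475 kJ
n = 6.28 / 128.17 = 0.04900 mol
q_rxn = −q_cal = -254.9475 kJ
ΔH = -254.9475 / 0.04900 = -5203 kJ/mol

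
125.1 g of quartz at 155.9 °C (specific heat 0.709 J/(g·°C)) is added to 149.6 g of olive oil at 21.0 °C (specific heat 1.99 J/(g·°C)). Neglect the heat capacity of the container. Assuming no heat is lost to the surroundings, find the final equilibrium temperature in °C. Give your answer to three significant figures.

T_f = 52.0 °C

Heat lost by quartz = heat gained by olive oil.
(125.1)(0.709)(155.9 − T) = (149.6)(1.99)(T − 21.0)
88.6959 (155.9 − T) = 297.704 (T − 21.0)
13828 − 88.6959 T = 297.704 T − 6251.8
20079.8 = 386.3999 T
T = 51.97 °C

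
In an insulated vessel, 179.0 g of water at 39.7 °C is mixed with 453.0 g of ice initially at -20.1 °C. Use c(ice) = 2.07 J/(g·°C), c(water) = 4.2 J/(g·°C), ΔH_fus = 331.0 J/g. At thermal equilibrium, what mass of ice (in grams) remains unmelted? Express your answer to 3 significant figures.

m_ice remaining = 420 g

Heat to warm all ice to 0 °C: 453.0×2.07×20.1 = 18848 J
Heat released by water cooling to 0 °C: 179.0×4.2×39.7 = 29846 J
29846 J < 18848 + 453.0×331.0 = 168791 J, so not all ice melts; final T = 0 °C.
Heat left for melting: 29846 − 18848 = 10998 J
Mass melted = 10998 / 331.0 = 33.23 g
Ice remaining = 453.0 − 33.23 = 419.77 g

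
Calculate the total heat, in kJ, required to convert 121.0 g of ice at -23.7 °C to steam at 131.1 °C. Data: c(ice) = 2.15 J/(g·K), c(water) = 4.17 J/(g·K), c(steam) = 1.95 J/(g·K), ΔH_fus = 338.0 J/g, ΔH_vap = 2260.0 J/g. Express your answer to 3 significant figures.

q1 (heat ice -23.7→0.0 °C): 121.0 × 2.15 × 23.7 = 6166 J
q2 (melt at 0 °C): 121.0 × 338.0 = 40898 J
q3 (heat water 0.0→100.0 °C): 121.0 × 4.17 × 100.0 = 50457 J
q4 (vaporize at 100 °C): 121.0 × 2260.0 = 273460 J
q5 (heat steam 100.0→131.1 °C): 121.0 × 1.95 × 31.1 = 7338 J
Total: 6166 + 40898 + 50457 + 273460 + 7338 = 378319 J = 378 kJ

q = 378 kJ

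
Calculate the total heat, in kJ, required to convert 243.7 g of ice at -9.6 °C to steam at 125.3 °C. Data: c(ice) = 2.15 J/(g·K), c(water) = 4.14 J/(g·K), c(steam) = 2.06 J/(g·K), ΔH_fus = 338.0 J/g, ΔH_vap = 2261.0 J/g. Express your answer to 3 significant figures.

q1 (heat ice -9.6→0.0 °C): 243.7 × 2.15 × 9.6 = 5030 J
q2 (melt at 0 °C): 243.7 × 338.0 = 82371 J
q3 (heat water 0.0→100.0 °C): 243.7 × 4.14 × 100.0 = 100892 J
q4 (vaporize at 100 °C): 243.7 × 2261.0 = 551006 J
q5 (heat steam 100.0→125.3 °C): 243.7 × 2.06 × 25.3 = 12701 J
Total: 5030 + 82371 + 100892 + 551006 + 12701 = 752000 J = 752 kJ

q = 752 kJ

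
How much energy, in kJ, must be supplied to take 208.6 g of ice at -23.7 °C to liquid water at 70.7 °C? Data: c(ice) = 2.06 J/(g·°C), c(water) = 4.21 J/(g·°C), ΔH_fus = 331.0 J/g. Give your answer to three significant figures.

q1 (heat ice -23.7→0.0 °C): 208.6 × 2.06 × 23.7 = 10184 J
q2 (melt at 0 °C): 208.6 × 331.0 = 69047 J
q3 (heat water 0.0→70.7 °C): 208.6 × 4.21 × 70.7 = 62089 J
Total: 10184 + 69047 + 62089 = 141320 J = 141 kJ

q = 141 kJ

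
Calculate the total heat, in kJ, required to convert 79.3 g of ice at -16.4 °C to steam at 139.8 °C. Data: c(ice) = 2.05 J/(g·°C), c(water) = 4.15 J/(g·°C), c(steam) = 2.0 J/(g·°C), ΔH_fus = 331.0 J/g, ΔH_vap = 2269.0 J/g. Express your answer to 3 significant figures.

q1 (heat ice -16.4→0.0 °C): 79.3 × 2.05 × 16.4 = 2666 J
q2 (melt at 0 °C): 79.3 × 331.0 = 26248 J
q3 (heat water 0.0→100.0 °C): 79.3 × 4.15 × 100.0 = 32910 J
q4 (vaporize at 100 °C): 79.3 × 2269.0 = 179932 J
q5 (heat steam 100.0→139.8 °C): 79.3 × 2.0 × 39.8 = 6312 J
Total: 2666 + 26248 + 32910 + 179932 + 6312 = 248068 J = 248 kJ

q = 248 kJ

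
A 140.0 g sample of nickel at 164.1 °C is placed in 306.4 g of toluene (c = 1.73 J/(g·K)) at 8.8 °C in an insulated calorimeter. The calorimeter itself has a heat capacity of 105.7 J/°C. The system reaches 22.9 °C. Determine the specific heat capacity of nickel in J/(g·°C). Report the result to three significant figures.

q_gained = (306.4 × 1.73 + 105.7) × (22.9 − 8.8) = 8964 J
q_lost = 140.0 × c × (164.1 − 22.9) = 19768 c
Set equal: c = 8964 / 19768 = 0.453 J/(g·°C)

c = 0.453 J/(g·°C)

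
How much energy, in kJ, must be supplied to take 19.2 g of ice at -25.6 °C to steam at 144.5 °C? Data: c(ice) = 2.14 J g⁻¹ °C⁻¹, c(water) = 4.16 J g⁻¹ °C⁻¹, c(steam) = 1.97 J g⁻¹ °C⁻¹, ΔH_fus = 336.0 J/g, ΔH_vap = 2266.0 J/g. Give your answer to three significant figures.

q = 60.7 kJ

q1 (heat ice -25.6→0.0 °C): 19.2 × 2.14 × 25.6 = 1052 J
q2 (melt at 0 °C): 19.2 × 336.0 = 6451 J
q3 (heat water 0.0→100.0 °C): 19.2 × 4.16 × 100.0 = 7987 J
q4 (vaporize at 100 °C): 19.2 × 2266.0 = 43507 J
q5 (heat steam 100.0→144.5 °C): 19.2 × 1.97 × 44.5 = 1683 J
Total: 1052 + 6451 + 7987 + 43507 + 1683 = 60680 J = 60.7 kJ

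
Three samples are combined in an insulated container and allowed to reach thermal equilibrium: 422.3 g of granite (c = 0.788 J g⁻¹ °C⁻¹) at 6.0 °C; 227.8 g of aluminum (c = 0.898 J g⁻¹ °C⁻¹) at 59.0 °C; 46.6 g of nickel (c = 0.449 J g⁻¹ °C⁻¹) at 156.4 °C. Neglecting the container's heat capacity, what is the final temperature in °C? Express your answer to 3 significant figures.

T_f = 31.1 °C

Σ mᵢcᵢ(T − Tᵢ) = 0  ⇒  T = Σ mᵢcᵢTᵢ / Σ mᵢcᵢ
Σ mᵢcᵢ = 422.3×0.788 + 227.8×0.898 + 46.6×0.449 = 558.2602
Σ mᵢcᵢTᵢ = 332.7724×6.0 + 204.5644×59.0 + 20.9234×156.4 = 17338
T = 17338 / 558.2602 = 31.06 °C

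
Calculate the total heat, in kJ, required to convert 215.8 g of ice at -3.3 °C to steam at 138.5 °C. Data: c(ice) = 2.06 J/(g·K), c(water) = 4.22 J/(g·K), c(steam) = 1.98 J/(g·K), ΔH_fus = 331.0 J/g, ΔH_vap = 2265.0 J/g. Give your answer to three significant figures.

q = 669 kJ

q1 (heat ice -3.3→0.0 °C): 215.8 × 2.06 × 3.3 = 1467 J
q2 (melt at 0 °C): 215.8 × 331.0 = 71430 J
q3 (heat water 0.0→100.0 °C): 215.8 × 4.22 × 100.0 = 91068 J
q4 (vaporize at 100 °C): 215.8 × 2265.0 = 488787 J
q5 (heat steam 100.0→138.5 °C): 215.8 × 1.98 × 38.5 = 16450 J
Total: 1467 + 71430 + 91068 + 488787 + 16450 = 669202 J = 669 kJ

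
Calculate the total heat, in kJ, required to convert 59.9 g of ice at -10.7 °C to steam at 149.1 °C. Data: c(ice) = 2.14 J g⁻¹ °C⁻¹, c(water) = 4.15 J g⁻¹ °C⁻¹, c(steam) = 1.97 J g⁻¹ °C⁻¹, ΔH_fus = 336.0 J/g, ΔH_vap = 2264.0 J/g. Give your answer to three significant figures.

q = 188 kJ

q1 (heat ice -10.7→0.0 °C): 59.9 × 2.14 × 10.7 = 1372 J
q2 (melt at 0 °C): 59.9 × 336.0 = 20126 J
q3 (heat water 0.0→100.0 °C): 59.9 × 4.15 × 100.0 = 24859 J
q4 (vaporize at 100 °C): 59.9 × 2264.0 = 135614 J
q5 (heat steam 100.0→149.1 °C): 59.9 × 1.97 × 49.1 = 5794 J
Total: 1372 + 20126 + 24859 + 135614 + 5794 = 187765 J = 188 kJ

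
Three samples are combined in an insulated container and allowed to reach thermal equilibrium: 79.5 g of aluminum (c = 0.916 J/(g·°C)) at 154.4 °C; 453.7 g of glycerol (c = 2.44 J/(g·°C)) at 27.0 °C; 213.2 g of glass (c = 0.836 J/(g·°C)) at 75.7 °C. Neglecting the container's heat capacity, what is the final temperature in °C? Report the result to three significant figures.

T_f = 40.2 °C

Σ mᵢcᵢ(T − Tᵢ) = 0  ⇒  T = Σ mᵢcᵢTᵢ / Σ mᵢcᵢ
Σ mᵢcᵢ = 79.5×0.916 + 453.7×2.44 + 213.2×0.836 = 1358.0852
Σ mᵢcᵢTᵢ = 72.822×154.4 + 1107.028×27.0 + 178.2352×75.7 = 54626
T = 54626 / 1358.0852 = 40.22 °C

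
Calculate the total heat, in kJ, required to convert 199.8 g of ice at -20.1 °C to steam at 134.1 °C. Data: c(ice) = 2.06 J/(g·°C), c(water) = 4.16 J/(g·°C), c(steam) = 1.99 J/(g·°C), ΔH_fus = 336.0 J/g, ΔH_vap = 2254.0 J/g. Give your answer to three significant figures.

q1 (heat ice -20.1→0.0 °C): 199.8 × 2.06 × 20.1 = 8273 J
q2 (melt at 0 °C): 199.8 × 336.0 = 67133 J
q3 (heat water 0.0→100.0 °C): 199.8 × 4.16 × 100.0 = 83117 J
q4 (vaporize at 100 °C): 199.8 × 2254.0 = 450349 J
q5 (heat steam 100.0→134.1 °C): 199.8 × 1.99 × 34.1 = 13558 J
Total: 8273 + 67133 + 83117 + 450349 + 13558 = 622430 J = 622 kJ

q = 622 kJ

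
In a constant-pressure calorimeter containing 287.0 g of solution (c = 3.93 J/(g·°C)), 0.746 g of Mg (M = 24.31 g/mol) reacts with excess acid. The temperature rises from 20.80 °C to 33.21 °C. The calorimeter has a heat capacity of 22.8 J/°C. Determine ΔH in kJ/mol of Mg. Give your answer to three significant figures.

ΔH = -465 kJ/mol

|ΔT| = |33.21 − 20.80| = 12.41 °C
|q_surr| = (287.0 × 3.93 + 22.8) × 12.41 = 1150.71 × 12.41 = 14280 J
n(Mg) = 0.746 / 24.31 = 0.03069 mol
Temperature rose, so q_rxn = −|q_surr| = -14.28 kJ
ΔH = q_rxn / n = -465.3 kJ/mol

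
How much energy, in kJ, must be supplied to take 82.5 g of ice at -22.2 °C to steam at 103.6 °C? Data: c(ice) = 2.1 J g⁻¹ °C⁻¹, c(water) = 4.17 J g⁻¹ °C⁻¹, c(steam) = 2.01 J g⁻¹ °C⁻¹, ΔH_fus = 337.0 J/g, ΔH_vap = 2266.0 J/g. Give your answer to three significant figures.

q = 254 kJ

q1 (heat ice -22.2→0.0 °C): 82.5 × 2.1 × 22.2 = 3846 J
q2 (melt at 0 °C): 82.5 × 337.0 = 27803 J
q3 (heat water 0.0→100.0 °C): 82.5 × 4.17 × 100.0 = 34403 J
q4 (vaporize at 100 °C): 82.5 × 2266.0 = 186945 J
q5 (heat steam 100.0→103.6 °C): 82.5 × 2.01 × 3.6 = 597 J
Total: 3846 + 27803 + 34403 + 186945 + 597 = 253594 J = 254 kJ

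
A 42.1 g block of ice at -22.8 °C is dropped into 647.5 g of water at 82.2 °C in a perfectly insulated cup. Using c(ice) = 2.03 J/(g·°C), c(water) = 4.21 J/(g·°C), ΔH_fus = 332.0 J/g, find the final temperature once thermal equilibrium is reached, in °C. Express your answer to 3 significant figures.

T_f = 71.7 °C

Heat to bring ice to 0 °C and melt it: q₁ = 42.1×2.03×22.8 + 42.1×332.0 = 15926 J
Heat the water can supply cooling to 0 °C: 647.5×4.21×82.2 = 224075 J > q₁, so all ice melts.
Energy balance: 647.5×4.21×(82.2 − T) = 15926 + 42.1×4.21×(T − 0)
2725.975(82.2 − T) = 15926 + 177.241 T
224075 − 15926 = 2903.216 T
T = 208149 / 2903.216 = 71.70 °C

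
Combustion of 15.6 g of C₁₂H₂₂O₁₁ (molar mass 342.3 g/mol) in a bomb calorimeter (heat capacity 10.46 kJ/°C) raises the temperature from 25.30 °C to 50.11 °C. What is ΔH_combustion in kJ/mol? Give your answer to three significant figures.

ΔT = 50.11 − 25.30 = 24.81 °C
q_cal = C_cal × ΔT = 10.46 × 24.81 = 259.5126 kJ
n = 15.6 / 342.3 = 0.04557 mol
q_rxn = −q_cal = -259.5126 kJ
ΔH = -259.5126 / 0.04557 = -5694.8 kJ/mol

ΔH = -5690 kJ/mol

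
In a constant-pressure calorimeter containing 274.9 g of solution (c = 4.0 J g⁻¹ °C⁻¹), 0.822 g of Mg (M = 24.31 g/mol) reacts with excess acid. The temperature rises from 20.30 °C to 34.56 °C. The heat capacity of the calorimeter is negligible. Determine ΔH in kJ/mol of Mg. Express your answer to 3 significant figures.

ΔH = -464 kJ/mol

|ΔT| = |34.56 − 20.30| = 14.26 °C
|q_surr| = (274.9 × 4.0) × 14.26 = 1099.6 × 14.26 = 15680 J
n(Mg) = 0.822 / 24.31 = 0.03381 mol
Temperature rose, so q_rxn = −|q_surr| = -15.68 kJ
ΔH = q_rxn / n = -463.8 kJ/mol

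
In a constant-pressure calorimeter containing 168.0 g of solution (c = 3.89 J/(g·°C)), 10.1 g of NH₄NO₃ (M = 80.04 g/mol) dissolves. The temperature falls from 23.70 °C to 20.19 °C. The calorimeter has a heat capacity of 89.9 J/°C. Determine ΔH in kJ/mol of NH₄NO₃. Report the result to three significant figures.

|ΔT| = |20.19 − 23.70| = 3.51 °C
|q_surr| = (168.0 × 3.89 + 89.9) × 3.51 = 743.42 × 3.51 = 2609 J
n(NH₄NO₃) = 10.1 / 80.04 = 0.1262 mol
Temperature fell, so q_rxn = +|q_surr| = 2.609 kJ
ΔH = q_rxn / n = 20.67 kJ/mol

ΔH = 20.7 kJ/mol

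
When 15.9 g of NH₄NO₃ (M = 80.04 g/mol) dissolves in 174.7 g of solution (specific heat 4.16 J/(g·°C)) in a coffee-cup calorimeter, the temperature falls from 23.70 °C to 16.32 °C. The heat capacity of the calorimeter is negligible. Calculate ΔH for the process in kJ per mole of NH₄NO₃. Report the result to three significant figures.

ΔH = 27.0 kJ/mol

|ΔT| = |16.32 − 23.70| = 7.38 °C
|q_surr| = (174.7 × 4.16) × 7.38 = 726.752 × 7.38 = 5363 J
n(NH₄NO₃) = 15.9 / 80.04 = 0.1987 mol
Temperature fell, so q_rxn = +|q_surr| = 5.363 kJ
ΔH = q_rxn / n = 26.99 kJ/mol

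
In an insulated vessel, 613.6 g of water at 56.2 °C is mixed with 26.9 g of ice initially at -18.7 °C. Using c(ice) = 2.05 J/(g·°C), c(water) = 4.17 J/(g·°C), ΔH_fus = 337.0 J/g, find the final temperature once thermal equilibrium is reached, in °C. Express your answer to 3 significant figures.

Heat to bring ice to 0 °C and melt it: q₁ = 26.9×2.05×18.7 + 26.9×337.0 = 10097 J
Heat the water can supply cooling to 0 °C: 613.6×4.17×56.2 = 143800 J > q₁, so all ice melts.
Energy balance: 613.6×4.17×(56.2 − T) = 10097 + 26.9×4.17×(T − 0)
2558.712(56.2 − T) = 10097 + 112.173 T
143800 − 10097 = 2670.885 T
T = 133703 / 2670.885 = 50.06 °C

T_f = 50.1 °C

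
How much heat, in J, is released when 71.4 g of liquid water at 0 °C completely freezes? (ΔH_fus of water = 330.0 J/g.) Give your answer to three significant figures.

q = m × ΔH_fus = 71.4 × 330.0 = 23560 J

q = 23600 J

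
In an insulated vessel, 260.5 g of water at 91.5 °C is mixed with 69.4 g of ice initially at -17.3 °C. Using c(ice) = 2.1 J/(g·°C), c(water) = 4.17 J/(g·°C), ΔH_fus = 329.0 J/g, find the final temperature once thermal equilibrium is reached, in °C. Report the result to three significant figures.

T_f = 53.8 °C

Heat to bring ice to 0 °C and melt it: q₁ = 69.4×2.1×17.3 + 69.4×329.0 = 25354 J
Heat the water can supply cooling to 0 °C: 260.5×4.17×91.5 = 99395.1 J > q₁, so all ice melts.
Energy balance: 260.5×4.17×(91.5 − T) = 25354 + 69.4×4.17×(T − 0)
1086.285(91.5 − T) = 25354 + 289.398 T
99395.1 − 25354 = 1375.683 T
T = 74041.1 / 1375.683 = 53.82 °C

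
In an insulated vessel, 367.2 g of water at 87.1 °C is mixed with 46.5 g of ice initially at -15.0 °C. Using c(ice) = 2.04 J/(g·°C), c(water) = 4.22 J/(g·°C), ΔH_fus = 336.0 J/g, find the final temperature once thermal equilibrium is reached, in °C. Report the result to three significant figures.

T_f = 67.5 °C

Heat to bring ice to 0 °C and melt it: q₁ = 46.5×2.04×15.0 + 46.5×336.0 = 17047 J
Heat the water can supply cooling to 0 °C: 367.2×4.22×87.1 = 134969 J > q₁, so all ice melts.
Energy balance: 367.2×4.22×(87.1 − T) = 17047 + 46.5×4.22×(T − 0)
1549.584(87.1 − T) = 17047 + 196.23 T
134969 − 17047 = 1745.814 T
T = 117922 / 1745.814 = 67.546 °C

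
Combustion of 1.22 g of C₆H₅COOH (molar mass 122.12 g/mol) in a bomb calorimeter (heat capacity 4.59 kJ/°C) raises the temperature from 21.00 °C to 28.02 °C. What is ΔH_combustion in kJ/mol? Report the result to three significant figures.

ΔT = 28.02 − 21.00 = 7.02 °C
q_cal = C_cal × ΔT = 4.59 × 7.02 = 32.2218 kJ
n = 1.22 / 122.12 = 0.009990 mol
q_rxn = −q_cal = -32.2218 kJ
ΔH = -32.2218 / 0.009990 = -3225 kJ/mol

ΔH = -3230 kJ/mol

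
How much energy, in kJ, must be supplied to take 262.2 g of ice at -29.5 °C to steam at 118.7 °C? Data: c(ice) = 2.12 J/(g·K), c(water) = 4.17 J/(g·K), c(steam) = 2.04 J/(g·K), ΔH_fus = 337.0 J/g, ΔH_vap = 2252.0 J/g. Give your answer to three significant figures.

q = 815 kJ

q1 (heat ice -29.5→0.0 °C): 262.2 × 2.12 × 29.5 = 16398 J
q2 (melt at 0 °C): 262.2 × 337.0 = 88361 J
q3 (heat water 0.0→100.0 °C): 262.2 × 4.17 × 100.0 = 109337 J
q4 (vaporize at 100 °C): 262.2 × 2252.0 = 590474 J
q5 (heat steam 100.0→118.7 °C): 262.2 × 2.04 × 18.7 = 10002 J
Total: 16398 + 88361 + 109337 + 590474 + 10002 = 814572 J = 815 kJ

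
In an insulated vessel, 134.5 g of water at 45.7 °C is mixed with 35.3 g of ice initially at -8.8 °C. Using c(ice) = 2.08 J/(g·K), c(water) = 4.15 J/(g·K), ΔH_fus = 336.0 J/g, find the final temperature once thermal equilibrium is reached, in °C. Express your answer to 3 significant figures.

Heat to bring ice to 0 °C and melt it: q₁ = 35.3×2.08×8.8 + 35.3×336.0 = 12507 J
Heat the water can supply cooling to 0 °C: 134.5×4.15×45.7 = 25508.6 J > q₁, so all ice melts.
Energy balance: 134.5×4.15×(45.7 − T) = 12507 + 35.3×4.15×(T − 0)
558.175(45.7 − T) = 12507 + 146.495 T
25508.6 − 12507 = 704.670 T
T = 13001.6 / 704.670 = 18.45 °C

T_f = 18.5 °C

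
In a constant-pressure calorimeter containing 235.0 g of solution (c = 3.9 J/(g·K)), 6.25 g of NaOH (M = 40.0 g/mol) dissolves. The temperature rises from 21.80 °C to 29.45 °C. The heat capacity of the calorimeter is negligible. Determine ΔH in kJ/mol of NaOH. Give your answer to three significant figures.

|ΔT| = |29.45 − 21.80| = 7.65 °C
|q_surr| = (235.0 × 3.9) × 7.65 = 916.5 × 7.65 = 7011 J
n(NaOH) = 6.25 / 40.0 = 0.1563 mol
Temperature rose, so q_rxn = −|q_surr| = -7.011 kJ
ΔH = q_rxn / n = -44.86 kJ/mol

ΔH = -44.9 kJ/mol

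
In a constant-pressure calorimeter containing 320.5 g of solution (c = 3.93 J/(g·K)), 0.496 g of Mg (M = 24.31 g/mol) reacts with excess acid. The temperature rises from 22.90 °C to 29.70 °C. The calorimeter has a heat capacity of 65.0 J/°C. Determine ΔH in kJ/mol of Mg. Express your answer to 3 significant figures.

|ΔT| = |29.70 − 22.90| = 6.80 °C
|q_surr| = (320.5 × 3.93 + 65.0) × 6.80 = 1324.565 × 6.80 = 9007.0 J
n(Mg) = 0.496 / 24.31 = 0.020403 mol
Temperature rose, so q_rxn = −|q_surr| = -9.0070 kJ
ΔH = q_rxn / n = -441.45 kJ/mol

ΔH = -441 kJ/mol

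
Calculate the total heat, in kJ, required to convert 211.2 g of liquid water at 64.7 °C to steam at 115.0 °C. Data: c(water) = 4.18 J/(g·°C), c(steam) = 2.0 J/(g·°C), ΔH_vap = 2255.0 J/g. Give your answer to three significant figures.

q = 514 kJ

q1 (heat water 64.7→100.0 °C): 211.2 × 4.18 × 35.3 = 31163 J
q2 (vaporize at 100 °C): 211.2 × 2255.0 = 476256 J
q3 (heat steam 100.0→115.0 °C): 211.2 × 2.0 × 15.0 = 6336 J
Total: 31163 + 476256 + 6336 = 513755 J = 514 kJ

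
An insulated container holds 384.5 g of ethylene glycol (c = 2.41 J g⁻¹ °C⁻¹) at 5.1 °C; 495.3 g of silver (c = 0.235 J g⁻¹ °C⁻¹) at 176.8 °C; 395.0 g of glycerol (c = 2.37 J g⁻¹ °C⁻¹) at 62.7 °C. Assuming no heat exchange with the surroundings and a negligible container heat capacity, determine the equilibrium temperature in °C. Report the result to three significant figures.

Σ mᵢcᵢ(T − Tᵢ) = 0  ⇒  T = Σ mᵢcᵢTᵢ / Σ mᵢcᵢ
Σ mᵢcᵢ = 384.5×2.41 + 495.3×0.235 + 395.0×2.37 = 1979.1905
Σ mᵢcᵢTᵢ = 926.645×5.1 + 116.3955×176.8 + 936.15×62.7 = 84001
T = 84001 / 1979.1905 = 42.44 °C

T_f = 42.4 °C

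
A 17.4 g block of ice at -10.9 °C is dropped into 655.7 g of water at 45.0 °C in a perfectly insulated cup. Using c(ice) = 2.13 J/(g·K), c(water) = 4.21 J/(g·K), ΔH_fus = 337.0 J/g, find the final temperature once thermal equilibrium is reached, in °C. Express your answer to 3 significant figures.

Heat to bring ice to 0 °C and melt it: q₁ = 17.4×2.13×10.9 + 17.4×337.0 = 6267.8 J
Heat the water can supply cooling to 0 °C: 655.7×4.21×45.0 = 124222 J > q₁, so all ice melts.
Energy balance: 655.7×4.21×(45.0 − T) = 6267.8 + 17.4×4.21×(T − 0)
2760.497(45.0 − T) = 6267.8 + 73.254 T
124222 − 6267.8 = 2833.751 T
T = 117954.2 / 2833.751 = 41.62 °C

T_f = 41.6 °C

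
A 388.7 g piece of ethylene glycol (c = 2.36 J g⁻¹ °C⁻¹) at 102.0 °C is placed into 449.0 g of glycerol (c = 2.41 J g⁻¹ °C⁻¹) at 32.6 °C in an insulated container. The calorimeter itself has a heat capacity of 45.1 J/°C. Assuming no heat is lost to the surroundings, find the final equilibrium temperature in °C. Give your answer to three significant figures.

Heat lost by ethylene glycol = heat gained by glycerol + calorimeter.
(388.7)(2.36)(102.0 − T) = [(449.0)(2.41) + 45.1](T − 32.6)
917.332 (102.0 − T) = 1127.19 (T − 32.6)
93568 − 917.332 T = 1127.19 T − 36746
130314 = 2044.522 T
T = 63.74 °C

T_f = 63.7 °C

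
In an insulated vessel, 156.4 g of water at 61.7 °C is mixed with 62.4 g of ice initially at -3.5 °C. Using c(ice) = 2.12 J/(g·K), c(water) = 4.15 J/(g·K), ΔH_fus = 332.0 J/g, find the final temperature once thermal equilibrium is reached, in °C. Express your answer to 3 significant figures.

Heat to bring ice to 0 °C and melt it: q₁ = 62.4×2.12×3.5 + 62.4×332.0 = 21180 J
Heat the water can supply cooling to 0 °C: 156.4×4.15×61.7 = 40047.0 J > q₁, so all ice melts.
Energy balance: 156.4×4.15×(61.7 − T) = 21180 + 62.4×4.15×(T − 0)
649.06(61.7 − T) = 21180 + 258.96 T
40047.0 − 21180 = 908.02 T
T = 18867.0 / 908.02 = 20.78 °C

T_f = 20.8 °C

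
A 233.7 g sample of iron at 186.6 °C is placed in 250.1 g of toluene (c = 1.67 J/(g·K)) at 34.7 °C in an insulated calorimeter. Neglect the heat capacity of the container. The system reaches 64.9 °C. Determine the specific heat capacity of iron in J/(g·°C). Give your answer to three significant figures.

q_gained = (250.1 × 1.67) × (64.9 − 34.7) = 12610 J
q_lost = 233.7 × c × (186.6 − 64.9) = 28441.29 c
Set equal: c = 12610 / 28441.29 = 0.443 J/(g·°C)

c = 0.443 J/(g·°C)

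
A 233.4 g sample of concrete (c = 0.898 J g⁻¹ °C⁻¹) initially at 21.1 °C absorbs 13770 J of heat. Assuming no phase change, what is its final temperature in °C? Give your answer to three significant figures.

T_f = 86.8 °C

ΔT = q / (m c) = 13770 / (233.4 × 0.898) = 65.70 °C
T_f = 21.1 + 65.70 = 86.80 °C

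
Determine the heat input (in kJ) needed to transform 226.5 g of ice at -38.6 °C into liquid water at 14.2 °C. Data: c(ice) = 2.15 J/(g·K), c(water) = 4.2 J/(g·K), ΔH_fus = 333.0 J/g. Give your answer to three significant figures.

q = 108 kJ

q1 (heat ice -38.6→0.0 °C): 226.5 × 2.15 × 38.6 = 18797 J
q2 (melt at 0 °C): 226.5 × 333.0 = 75425 J
q3 (heat water 0.0→14.2 °C): 226.5 × 4.2 × 14.2 = 13508 J
Total: 18797 + 75425 + 13508 = 107730 J = 108 kJ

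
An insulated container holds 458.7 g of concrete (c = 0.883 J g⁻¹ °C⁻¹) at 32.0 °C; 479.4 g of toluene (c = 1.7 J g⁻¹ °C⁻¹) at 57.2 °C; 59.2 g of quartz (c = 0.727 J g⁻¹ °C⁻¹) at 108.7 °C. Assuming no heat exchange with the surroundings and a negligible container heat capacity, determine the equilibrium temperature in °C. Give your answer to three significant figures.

T_f = 50.9 °C

Σ mᵢcᵢ(T − Tᵢ) = 0  ⇒  T = Σ mᵢcᵢTᵢ / Σ mᵢcᵢ
Σ mᵢcᵢ = 458.7×0.883 + 479.4×1.7 + 59.2×0.727 = 1263.0505
Σ mᵢcᵢTᵢ = 405.0321×32.0 + 814.98×57.2 + 43.0384×108.7 = 64256
T = 64256 / 1263.0505 = 50.87 °C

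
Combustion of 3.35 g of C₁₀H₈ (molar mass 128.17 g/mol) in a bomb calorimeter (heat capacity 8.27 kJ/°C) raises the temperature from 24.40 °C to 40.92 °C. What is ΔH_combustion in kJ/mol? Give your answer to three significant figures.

ΔH = -5230 kJ/mol

ΔT = 40.92 − 24.40 = 16.52 °C
q_cal = C_cal × ΔT = 8.27 × 16.52 = 136.6204 kJ
n = 3.35 / 128.17 = 0.02614 mol
q_rxn = −q_cal = -136.6204 kJ
ΔH = -136.6204 / 0.02614 = -5226 kJ/mol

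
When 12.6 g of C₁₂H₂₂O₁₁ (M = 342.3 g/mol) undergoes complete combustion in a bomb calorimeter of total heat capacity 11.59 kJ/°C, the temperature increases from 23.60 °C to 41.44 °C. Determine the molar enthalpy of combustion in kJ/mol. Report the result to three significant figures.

ΔT = 41.44 − 23.60 = 17.84 °C
q_cal = C_cal × ΔT = 11.59 × 17.84 = 206.7656 kJ
n = 12.6 / 342.3 = 0.03681 mol
q_rxn = −q_cal = -206.7656 kJ
ΔH = -206.7656 / 0.03681 = -5617 kJ/mol

ΔH = -5620 kJ/mol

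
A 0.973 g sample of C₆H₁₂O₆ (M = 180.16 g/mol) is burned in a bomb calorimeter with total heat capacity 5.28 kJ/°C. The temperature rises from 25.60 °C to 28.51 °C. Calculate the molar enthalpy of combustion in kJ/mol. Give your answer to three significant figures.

ΔT = 28.51 − 25.60 = 2.91 °C
q_cal = C_cal × ΔT = 5.28 × 2.91 = 15.3648 kJ
n = 0.973 / 180.16 = 0.005401 mol
q_rxn = −q_cal = -15.3648 kJ
ΔH = -15.3648 / 0.005401 = -2844.8 kJ/mol

ΔH = -2840 kJ/mol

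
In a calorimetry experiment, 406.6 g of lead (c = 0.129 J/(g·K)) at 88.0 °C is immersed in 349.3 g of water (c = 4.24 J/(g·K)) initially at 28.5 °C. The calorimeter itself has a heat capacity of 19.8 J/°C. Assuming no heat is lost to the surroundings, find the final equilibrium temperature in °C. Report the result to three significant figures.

T_f = 30.5 °C

Heat lost by lead = heat gained by water + calorimeter.
(406.6)(0.129)(88.0 − T) = [(349.3)(4.24) + 19.8](T − 28.5)
52.4514 (88.0 − T) = 1500.832 (T − 28.5)
4615.7 − 52.4514 T = 1500.832 T − 42774
47389.7 = 1553.2834 T
T = 30.51 °C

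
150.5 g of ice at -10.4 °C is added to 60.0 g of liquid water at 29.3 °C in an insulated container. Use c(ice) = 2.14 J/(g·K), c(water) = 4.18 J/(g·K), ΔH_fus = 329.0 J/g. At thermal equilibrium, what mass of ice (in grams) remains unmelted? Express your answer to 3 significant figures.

m_ice remaining = 138 g

Heat to warm all ice to 0 °C: 150.5×2.14×10.4 = 3349.5 J
Heat released by water cooling to 0 °C: 60.0×4.18×29.3 = 7348.4 J
7348.4 J < 3349.5 + 150.5×329.0 = 52864.0 J, so not all ice melts; final T = 0 °C.
Heat left for melting: 7348.4 − 3349.5 = 3998.9 J
Mass melted = 3998.9 / 329.0 = 12.15 g
Ice remaining = 150.5 − 12.15 = 138.35 g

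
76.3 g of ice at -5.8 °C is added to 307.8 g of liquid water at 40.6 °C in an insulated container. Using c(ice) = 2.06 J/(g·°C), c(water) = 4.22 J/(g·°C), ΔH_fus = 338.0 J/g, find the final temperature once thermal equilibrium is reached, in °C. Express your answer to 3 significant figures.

Heat to bring ice to 0 °C and melt it: q₁ = 76.3×2.06×5.8 + 76.3×338.0 = 26701 J
Heat the water can supply cooling to 0 °C: 307.8×4.22×40.6 = 52736.0 J > q₁, so all ice melts.
Energy balance: 307.8×4.22×(40.6 − T) = 26701 + 76.3×4.22×(T − 0)
1298.916(40.6 − T) = 26701 + 321.986 T
52736.0 − 26701 = 1620.902 T
T = 26035.0 / 1620.902 = 16.06 °C

T_f = 16.1 °C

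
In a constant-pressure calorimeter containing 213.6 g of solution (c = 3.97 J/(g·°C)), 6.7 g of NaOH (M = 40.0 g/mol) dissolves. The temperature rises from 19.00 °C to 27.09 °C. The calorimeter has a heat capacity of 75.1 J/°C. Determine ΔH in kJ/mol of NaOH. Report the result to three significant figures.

ΔH = -44.6 kJ/mol

|ΔT| = |27.09 − 19.00| = 8.09 °C
|q_surr| = (213.6 × 3.97 + 75.1) × 8.09 = 923.092 × 8.09 = 7468 J
n(NaOH) = 6.7 / 40.0 = 0.1675 mol
Temperature rose, so q_rxn = −|q_surr| = -7.468 kJ
ΔH = q_rxn / n = -44.59 kJ/mol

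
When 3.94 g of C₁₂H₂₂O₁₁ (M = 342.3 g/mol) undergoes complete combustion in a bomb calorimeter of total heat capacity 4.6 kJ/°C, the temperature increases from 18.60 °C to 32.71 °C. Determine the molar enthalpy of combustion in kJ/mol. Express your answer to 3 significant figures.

ΔH = -5640 kJ/mol

ΔT = 32.71 − 18.60 = 14.11 °C
q_cal = C_cal × ΔT = 4.6 × 14.11 = 64.906 kJ
n = 3.94 / 342.3 = 0.01151 mol
q_rxn = −q_cal = -64.906 kJ
ΔH = -64.906 / 0.01151 = -5639 kJ/mol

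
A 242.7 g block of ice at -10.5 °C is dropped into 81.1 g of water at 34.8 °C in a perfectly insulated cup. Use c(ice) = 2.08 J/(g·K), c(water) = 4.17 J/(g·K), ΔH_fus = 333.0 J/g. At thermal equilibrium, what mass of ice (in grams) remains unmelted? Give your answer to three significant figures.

Heat to warm all ice to 0 °C: 242.7×2.08×10.5 = 5300.6 J
Heat released by water cooling to 0 °C: 81.1×4.17×34.8 = 11769 J
11769 J < 5300.6 + 242.7×333.0 = 86119.7 J, so not all ice melts; final T = 0 °C.
Heat left for melting: 11769 − 5300.6 = 6468.4 J
Mass melted = 6468.4 / 333.0 = 19.42 g
Ice remaining = 242.7 − 19.42 = 223.28 g

m_ice remaining = 223 g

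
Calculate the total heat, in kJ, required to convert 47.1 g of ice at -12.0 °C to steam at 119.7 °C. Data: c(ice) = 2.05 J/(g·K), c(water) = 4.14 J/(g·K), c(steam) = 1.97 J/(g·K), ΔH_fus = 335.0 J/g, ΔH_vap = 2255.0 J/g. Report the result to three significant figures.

q1 (heat ice -12.0→0.0 °C): 47.1 × 2.05 × 12.0 = 1159 J
q2 (melt at 0 °C): 47.1 × 335.0 = 15779 J
q3 (heat water 0.0→100.0 °C): 47.1 × 4.14 × 100.0 = 19499 J
q4 (vaporize at 100 °C): 47.1 × 2255.0 = 106211 J
q5 (heat steam 100.0→119.7 °C): 47.1 × 1.97 × 19.7 = 1828 J
Total: 1159 + 15779 + 19499 + 106211 + 1828 = 144476 J = 144 kJ

q = 144 kJ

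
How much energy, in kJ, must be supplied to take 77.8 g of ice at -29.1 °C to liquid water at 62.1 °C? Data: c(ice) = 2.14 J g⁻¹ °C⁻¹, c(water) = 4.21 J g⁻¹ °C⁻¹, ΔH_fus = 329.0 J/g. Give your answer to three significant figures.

q1 (heat ice -29.1→0.0 °C): 77.8 × 2.14 × 29.1 = 4845 J
q2 (melt at 0 °C): 77.8 × 329.0 = 25596 J
q3 (heat water 0.0→62.1 °C): 77.8 × 4.21 × 62.1 = 20340 J
Total: 4845 + 25596 + 20340 = 50781 J = 50.8 kJ

q = 50.8 kJ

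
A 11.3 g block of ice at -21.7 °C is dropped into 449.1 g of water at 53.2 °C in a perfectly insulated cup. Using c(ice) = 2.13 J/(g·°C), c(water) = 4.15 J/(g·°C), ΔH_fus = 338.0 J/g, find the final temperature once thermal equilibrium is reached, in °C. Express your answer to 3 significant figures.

Heat to bring ice to 0 °C and melt it: q₁ = 11.3×2.13×21.7 + 11.3×338.0 = 4341.7 J
Heat the water can supply cooling to 0 °C: 449.1×4.15×53.2 = 99152.3 J > q₁, so all ice melts.
Energy balance: 449.1×4.15×(53.2 − T) = 4341.7 + 11.3×4.15×(T − 0)
1863.765(53.2 − T) = 4341.7 + 46.895 T
99152.3 − 4341.7 = 1910.660 T
T = 94810.6 / 1910.660 = 49.62 °C

T_f = 49.6 °C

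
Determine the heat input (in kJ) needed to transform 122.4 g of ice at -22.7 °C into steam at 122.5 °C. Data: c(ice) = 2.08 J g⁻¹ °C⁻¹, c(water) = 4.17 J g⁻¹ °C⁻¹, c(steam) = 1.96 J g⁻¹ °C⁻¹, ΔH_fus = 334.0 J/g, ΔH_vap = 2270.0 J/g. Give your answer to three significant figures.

q1 (heat ice -22.7→0.0 °C): 122.4 × 2.08 × 22.7 = 5779 J
q2 (melt at 0 °C): 122.4 × 334.0 = 40882 J
q3 (heat water 0.0→100.0 °C): 122.4 × 4.17 × 100.0 = 51041 J
q4 (vaporize at 100 °C): 122.4 × 2270.0 = 277848 J
q5 (heat steam 100.0→122.5 °C): 122.4 × 1.96 × 22.5 = 5398 J
Total: 5779 + 40882 + 51041 + 277848 + 5398 = 380948 J = 381 kJ

q = 381 kJ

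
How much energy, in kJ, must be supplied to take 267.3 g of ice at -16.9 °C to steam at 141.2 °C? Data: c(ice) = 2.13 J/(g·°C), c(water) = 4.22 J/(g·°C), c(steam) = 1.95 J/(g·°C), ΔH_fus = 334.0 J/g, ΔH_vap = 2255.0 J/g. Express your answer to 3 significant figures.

q = 836 kJ

q1 (heat ice -16.9→0.0 °C): 267.3 × 2.13 × 16.9 = 9622 J
q2 (melt at 0 °C): 267.3 × 334.0 = 89278 J
q3 (heat water 0.0→100.0 °C): 267.3 × 4.22 × 100.0 = 112801 J
q4 (vaporize at 100 °C): 267.3 × 2255.0 = 602762 J
q5 (heat steam 100.0→141.2 °C): 267.3 × 1.95 × 41.2 = 21475 J
Total: 9622 + 89278 + 112801 + 602762 + 21475 = 835938 J = 836 kJ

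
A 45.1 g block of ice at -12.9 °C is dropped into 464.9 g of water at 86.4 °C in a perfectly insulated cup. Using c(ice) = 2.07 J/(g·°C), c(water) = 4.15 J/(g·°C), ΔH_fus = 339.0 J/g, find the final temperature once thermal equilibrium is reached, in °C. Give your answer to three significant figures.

T_f = 71.0 °C

Heat to bring ice to 0 °C and melt it: q₁ = 45.1×2.07×12.9 + 45.1×339.0 = 16493 J
Heat the water can supply cooling to 0 °C: 464.9×4.15×86.4 = 166695 J > q₁, so all ice melts.
Energy balance: 464.9×4.15×(86.4 − T) = 16493 + 45.1×4.15×(T − 0)
1929.335(86.4 − T) = 16493 + 187.165 T
166695 − 16493 = 2116.500 T
T = 150202 / 2116.500 = 70.97 °C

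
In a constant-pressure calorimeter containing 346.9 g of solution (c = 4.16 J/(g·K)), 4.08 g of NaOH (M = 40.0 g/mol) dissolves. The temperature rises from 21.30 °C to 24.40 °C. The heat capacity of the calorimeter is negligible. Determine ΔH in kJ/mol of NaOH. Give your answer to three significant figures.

|ΔT| = |24.40 − 21.30| = 3.10 °C
|q_surr| = (346.9 × 4.16) × 3.10 = 1443.104 × 3.10 = 4474 J
n(NaOH) = 4.08 / 40.0 = 0.1020 mol
Temperature rose, so q_rxn = −|q_surr| = -4.474 kJ
ΔH = q_rxn / n = -43.86 kJ/mol

ΔH = -43.9 kJ/mol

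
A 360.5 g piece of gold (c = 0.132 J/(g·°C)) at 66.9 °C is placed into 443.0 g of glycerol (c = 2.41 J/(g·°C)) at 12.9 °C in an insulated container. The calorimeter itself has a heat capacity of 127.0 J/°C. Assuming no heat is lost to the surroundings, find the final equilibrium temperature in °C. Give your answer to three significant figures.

Heat lost by gold = heat gained by glycerol + calorimeter.
(360.5)(0.132)(66.9 − T) = [(443.0)(2.41) + 127.0](T − 12.9)
47.586 (66.9 − T) = 1194.63 (T − 12.9)
3183.5 − 47.586 T = 1194.63 T − 15411
18594.5 = 1242.216 T
T = 14.97 °C

T_f = 15.0 °C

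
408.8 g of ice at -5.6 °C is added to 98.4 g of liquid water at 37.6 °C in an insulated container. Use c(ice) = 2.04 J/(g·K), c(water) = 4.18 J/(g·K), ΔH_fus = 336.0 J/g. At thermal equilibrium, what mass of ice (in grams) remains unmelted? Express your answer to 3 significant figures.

m_ice remaining = 377 g

Heat to warm all ice to 0 °C: 408.8×2.04×5.6 = 4670.1 J
Heat released by water cooling to 0 °C: 98.4×4.18×37.6 = 15465 J
15465 J < 4670.1 + 408.8×336.0 = 142026.9 J, so not all ice melts; final T = 0 °C.
Heat left for melting: 15465 − 4670.1 = 10794.9 J
Mass melted = 10794.9 / 336.0 = 32.13 g
Ice remaining = 408.8 − 32.13 = 376.67 g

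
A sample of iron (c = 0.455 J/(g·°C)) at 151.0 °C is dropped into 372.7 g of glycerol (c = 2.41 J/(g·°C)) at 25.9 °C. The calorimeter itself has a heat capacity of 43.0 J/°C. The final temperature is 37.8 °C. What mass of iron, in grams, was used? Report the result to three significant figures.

m = 217 g

q_gained = (372.7 × 2.41 + 43.0) × (37.8 − 25.9) = 11200 J
q_lost = m × 0.455 × (151.0 − 37.8) = 51.506 m
m = 11200 / 51.506 = 217 g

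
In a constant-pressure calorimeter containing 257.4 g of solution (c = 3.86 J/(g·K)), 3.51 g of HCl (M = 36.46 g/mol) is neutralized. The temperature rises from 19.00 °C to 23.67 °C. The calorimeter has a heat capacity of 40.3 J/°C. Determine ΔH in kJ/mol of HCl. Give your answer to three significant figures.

ΔH = -50.2 kJ/mol

|ΔT| = |23.67 − 19.00| = 4.67 °C
|q_surr| = (257.4 × 3.86 + 40.3) × 4.67 = 1033.864 × 4.67 = 4828 J
n(HCl) = 3.51 / 36.46 = 0.09627 mol
Temperature rose, so q_rxn = −|q_surr| = -4.828 kJ
ΔH = q_rxn / n = -50.15 kJ/mol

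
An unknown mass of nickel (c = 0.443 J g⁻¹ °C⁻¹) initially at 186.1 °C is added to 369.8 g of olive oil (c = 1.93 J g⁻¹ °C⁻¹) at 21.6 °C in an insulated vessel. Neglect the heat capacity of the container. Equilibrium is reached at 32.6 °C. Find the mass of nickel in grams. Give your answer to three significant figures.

m = 115 g

q_gained = (369.8 × 1.93) × (32.6 − 21.6) = 7851 J
q_lost = m × 0.443 × (186.1 − 32.6) = 68.0005 m
m = 7851 / 68.0005 = 115 g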